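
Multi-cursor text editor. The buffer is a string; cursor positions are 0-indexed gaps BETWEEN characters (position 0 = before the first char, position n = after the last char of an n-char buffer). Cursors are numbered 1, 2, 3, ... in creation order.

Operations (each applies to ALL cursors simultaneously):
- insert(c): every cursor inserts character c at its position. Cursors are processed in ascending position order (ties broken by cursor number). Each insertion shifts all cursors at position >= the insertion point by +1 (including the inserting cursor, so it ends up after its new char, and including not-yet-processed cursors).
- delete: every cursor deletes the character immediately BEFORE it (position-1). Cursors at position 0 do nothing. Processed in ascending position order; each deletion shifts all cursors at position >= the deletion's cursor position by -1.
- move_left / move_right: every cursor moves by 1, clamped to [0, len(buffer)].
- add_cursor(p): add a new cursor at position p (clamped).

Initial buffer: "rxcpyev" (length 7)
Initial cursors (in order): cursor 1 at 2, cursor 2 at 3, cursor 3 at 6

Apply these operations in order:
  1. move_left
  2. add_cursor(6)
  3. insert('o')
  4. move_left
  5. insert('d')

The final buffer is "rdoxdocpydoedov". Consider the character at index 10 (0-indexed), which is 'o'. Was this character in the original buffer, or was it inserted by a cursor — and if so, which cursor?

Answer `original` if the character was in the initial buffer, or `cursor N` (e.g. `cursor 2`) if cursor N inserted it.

After op 1 (move_left): buffer="rxcpyev" (len 7), cursors c1@1 c2@2 c3@5, authorship .......
After op 2 (add_cursor(6)): buffer="rxcpyev" (len 7), cursors c1@1 c2@2 c3@5 c4@6, authorship .......
After op 3 (insert('o')): buffer="roxocpyoeov" (len 11), cursors c1@2 c2@4 c3@8 c4@10, authorship .1.2...3.4.
After op 4 (move_left): buffer="roxocpyoeov" (len 11), cursors c1@1 c2@3 c3@7 c4@9, authorship .1.2...3.4.
After op 5 (insert('d')): buffer="rdoxdocpydoedov" (len 15), cursors c1@2 c2@5 c3@10 c4@13, authorship .11.22...33.44.
Authorship (.=original, N=cursor N): . 1 1 . 2 2 . . . 3 3 . 4 4 .
Index 10: author = 3

Answer: cursor 3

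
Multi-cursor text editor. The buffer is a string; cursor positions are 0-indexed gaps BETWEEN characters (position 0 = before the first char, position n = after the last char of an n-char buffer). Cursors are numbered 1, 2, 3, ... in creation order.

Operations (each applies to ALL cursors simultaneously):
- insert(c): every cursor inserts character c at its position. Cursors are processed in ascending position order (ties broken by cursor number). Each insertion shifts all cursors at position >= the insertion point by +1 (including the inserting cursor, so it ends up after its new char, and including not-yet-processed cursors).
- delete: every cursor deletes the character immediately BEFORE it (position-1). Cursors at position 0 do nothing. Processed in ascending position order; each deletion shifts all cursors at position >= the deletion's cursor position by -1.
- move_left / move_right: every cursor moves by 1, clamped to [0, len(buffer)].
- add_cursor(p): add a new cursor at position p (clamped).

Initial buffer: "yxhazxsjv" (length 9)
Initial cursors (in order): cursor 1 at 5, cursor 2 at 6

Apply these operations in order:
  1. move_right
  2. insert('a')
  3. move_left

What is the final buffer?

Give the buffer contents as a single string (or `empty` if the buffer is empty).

After op 1 (move_right): buffer="yxhazxsjv" (len 9), cursors c1@6 c2@7, authorship .........
After op 2 (insert('a')): buffer="yxhazxasajv" (len 11), cursors c1@7 c2@9, authorship ......1.2..
After op 3 (move_left): buffer="yxhazxasajv" (len 11), cursors c1@6 c2@8, authorship ......1.2..

Answer: yxhazxasajv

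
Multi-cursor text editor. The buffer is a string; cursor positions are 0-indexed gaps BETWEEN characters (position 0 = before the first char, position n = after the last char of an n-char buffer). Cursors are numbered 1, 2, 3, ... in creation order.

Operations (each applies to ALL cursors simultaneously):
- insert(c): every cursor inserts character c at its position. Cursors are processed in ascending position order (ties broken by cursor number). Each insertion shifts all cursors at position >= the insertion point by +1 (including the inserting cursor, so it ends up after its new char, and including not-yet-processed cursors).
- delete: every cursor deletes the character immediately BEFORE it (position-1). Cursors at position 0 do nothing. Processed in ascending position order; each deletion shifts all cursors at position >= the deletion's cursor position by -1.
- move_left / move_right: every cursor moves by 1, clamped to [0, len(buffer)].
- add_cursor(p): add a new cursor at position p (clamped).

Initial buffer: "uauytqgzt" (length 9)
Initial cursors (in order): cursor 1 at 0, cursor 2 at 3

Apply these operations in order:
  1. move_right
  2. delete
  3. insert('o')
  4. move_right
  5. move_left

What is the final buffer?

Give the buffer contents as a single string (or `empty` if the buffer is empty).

After op 1 (move_right): buffer="uauytqgzt" (len 9), cursors c1@1 c2@4, authorship .........
After op 2 (delete): buffer="autqgzt" (len 7), cursors c1@0 c2@2, authorship .......
After op 3 (insert('o')): buffer="oauotqgzt" (len 9), cursors c1@1 c2@4, authorship 1..2.....
After op 4 (move_right): buffer="oauotqgzt" (len 9), cursors c1@2 c2@5, authorship 1..2.....
After op 5 (move_left): buffer="oauotqgzt" (len 9), cursors c1@1 c2@4, authorship 1..2.....

Answer: oauotqgzt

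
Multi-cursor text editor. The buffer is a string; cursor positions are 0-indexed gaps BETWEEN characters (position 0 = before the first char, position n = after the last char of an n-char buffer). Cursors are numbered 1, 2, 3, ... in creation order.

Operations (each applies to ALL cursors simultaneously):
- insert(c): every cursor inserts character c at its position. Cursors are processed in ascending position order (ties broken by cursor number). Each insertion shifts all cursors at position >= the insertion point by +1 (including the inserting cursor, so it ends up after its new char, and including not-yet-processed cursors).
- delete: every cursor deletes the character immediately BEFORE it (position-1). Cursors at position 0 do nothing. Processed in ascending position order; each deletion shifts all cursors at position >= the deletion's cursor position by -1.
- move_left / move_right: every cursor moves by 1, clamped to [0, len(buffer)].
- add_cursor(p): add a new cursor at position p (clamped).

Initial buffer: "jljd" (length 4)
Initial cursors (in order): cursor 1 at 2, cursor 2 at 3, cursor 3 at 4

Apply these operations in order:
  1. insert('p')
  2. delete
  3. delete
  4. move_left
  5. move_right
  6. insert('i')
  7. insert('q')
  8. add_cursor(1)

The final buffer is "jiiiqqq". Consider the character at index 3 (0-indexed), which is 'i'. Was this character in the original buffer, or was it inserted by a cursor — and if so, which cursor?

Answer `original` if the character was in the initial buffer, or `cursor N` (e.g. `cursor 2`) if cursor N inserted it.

After op 1 (insert('p')): buffer="jlpjpdp" (len 7), cursors c1@3 c2@5 c3@7, authorship ..1.2.3
After op 2 (delete): buffer="jljd" (len 4), cursors c1@2 c2@3 c3@4, authorship ....
After op 3 (delete): buffer="j" (len 1), cursors c1@1 c2@1 c3@1, authorship .
After op 4 (move_left): buffer="j" (len 1), cursors c1@0 c2@0 c3@0, authorship .
After op 5 (move_right): buffer="j" (len 1), cursors c1@1 c2@1 c3@1, authorship .
After op 6 (insert('i')): buffer="jiii" (len 4), cursors c1@4 c2@4 c3@4, authorship .123
After op 7 (insert('q')): buffer="jiiiqqq" (len 7), cursors c1@7 c2@7 c3@7, authorship .123123
After op 8 (add_cursor(1)): buffer="jiiiqqq" (len 7), cursors c4@1 c1@7 c2@7 c3@7, authorship .123123
Authorship (.=original, N=cursor N): . 1 2 3 1 2 3
Index 3: author = 3

Answer: cursor 3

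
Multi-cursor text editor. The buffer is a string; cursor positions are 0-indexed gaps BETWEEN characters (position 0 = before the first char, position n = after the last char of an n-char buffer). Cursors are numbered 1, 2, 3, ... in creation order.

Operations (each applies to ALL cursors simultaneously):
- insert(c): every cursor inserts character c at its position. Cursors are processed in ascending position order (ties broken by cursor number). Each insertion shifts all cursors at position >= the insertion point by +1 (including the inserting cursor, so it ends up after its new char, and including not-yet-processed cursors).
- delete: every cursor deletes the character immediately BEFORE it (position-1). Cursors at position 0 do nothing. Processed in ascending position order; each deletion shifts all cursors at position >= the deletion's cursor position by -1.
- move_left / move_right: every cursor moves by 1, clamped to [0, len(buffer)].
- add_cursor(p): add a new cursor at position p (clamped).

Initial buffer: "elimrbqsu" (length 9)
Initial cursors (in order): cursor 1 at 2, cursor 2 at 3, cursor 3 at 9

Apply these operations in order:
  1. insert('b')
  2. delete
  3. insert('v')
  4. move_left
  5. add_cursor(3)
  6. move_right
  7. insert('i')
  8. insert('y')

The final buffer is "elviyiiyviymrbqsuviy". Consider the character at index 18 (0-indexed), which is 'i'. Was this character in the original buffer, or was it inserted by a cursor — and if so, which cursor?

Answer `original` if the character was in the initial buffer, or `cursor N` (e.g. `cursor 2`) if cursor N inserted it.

Answer: cursor 3

Derivation:
After op 1 (insert('b')): buffer="elbibmrbqsub" (len 12), cursors c1@3 c2@5 c3@12, authorship ..1.2......3
After op 2 (delete): buffer="elimrbqsu" (len 9), cursors c1@2 c2@3 c3@9, authorship .........
After op 3 (insert('v')): buffer="elvivmrbqsuv" (len 12), cursors c1@3 c2@5 c3@12, authorship ..1.2......3
After op 4 (move_left): buffer="elvivmrbqsuv" (len 12), cursors c1@2 c2@4 c3@11, authorship ..1.2......3
After op 5 (add_cursor(3)): buffer="elvivmrbqsuv" (len 12), cursors c1@2 c4@3 c2@4 c3@11, authorship ..1.2......3
After op 6 (move_right): buffer="elvivmrbqsuv" (len 12), cursors c1@3 c4@4 c2@5 c3@12, authorship ..1.2......3
After op 7 (insert('i')): buffer="elviiivimrbqsuvi" (len 16), cursors c1@4 c4@6 c2@8 c3@16, authorship ..11.422......33
After op 8 (insert('y')): buffer="elviyiiyviymrbqsuviy" (len 20), cursors c1@5 c4@8 c2@11 c3@20, authorship ..111.44222......333
Authorship (.=original, N=cursor N): . . 1 1 1 . 4 4 2 2 2 . . . . . . 3 3 3
Index 18: author = 3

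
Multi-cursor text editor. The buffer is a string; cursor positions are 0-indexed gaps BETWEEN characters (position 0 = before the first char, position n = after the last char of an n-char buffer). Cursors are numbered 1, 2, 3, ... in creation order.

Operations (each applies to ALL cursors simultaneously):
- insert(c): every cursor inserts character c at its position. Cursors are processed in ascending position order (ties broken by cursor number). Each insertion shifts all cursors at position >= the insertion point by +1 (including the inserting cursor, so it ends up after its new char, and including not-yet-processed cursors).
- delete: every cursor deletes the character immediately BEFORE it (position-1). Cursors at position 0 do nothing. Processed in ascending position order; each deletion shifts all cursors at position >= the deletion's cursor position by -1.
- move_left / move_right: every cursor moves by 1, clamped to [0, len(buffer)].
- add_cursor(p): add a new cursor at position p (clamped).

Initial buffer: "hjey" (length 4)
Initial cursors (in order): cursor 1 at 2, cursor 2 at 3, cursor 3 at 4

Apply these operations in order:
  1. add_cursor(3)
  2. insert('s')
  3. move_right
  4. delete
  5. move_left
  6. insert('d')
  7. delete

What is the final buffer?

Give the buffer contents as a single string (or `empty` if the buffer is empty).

After op 1 (add_cursor(3)): buffer="hjey" (len 4), cursors c1@2 c2@3 c4@3 c3@4, authorship ....
After op 2 (insert('s')): buffer="hjsessys" (len 8), cursors c1@3 c2@6 c4@6 c3@8, authorship ..1.24.3
After op 3 (move_right): buffer="hjsessys" (len 8), cursors c1@4 c2@7 c4@7 c3@8, authorship ..1.24.3
After op 4 (delete): buffer="hjss" (len 4), cursors c1@3 c2@4 c3@4 c4@4, authorship ..12
After op 5 (move_left): buffer="hjss" (len 4), cursors c1@2 c2@3 c3@3 c4@3, authorship ..12
After op 6 (insert('d')): buffer="hjdsddds" (len 8), cursors c1@3 c2@7 c3@7 c4@7, authorship ..112342
After op 7 (delete): buffer="hjss" (len 4), cursors c1@2 c2@3 c3@3 c4@3, authorship ..12

Answer: hjss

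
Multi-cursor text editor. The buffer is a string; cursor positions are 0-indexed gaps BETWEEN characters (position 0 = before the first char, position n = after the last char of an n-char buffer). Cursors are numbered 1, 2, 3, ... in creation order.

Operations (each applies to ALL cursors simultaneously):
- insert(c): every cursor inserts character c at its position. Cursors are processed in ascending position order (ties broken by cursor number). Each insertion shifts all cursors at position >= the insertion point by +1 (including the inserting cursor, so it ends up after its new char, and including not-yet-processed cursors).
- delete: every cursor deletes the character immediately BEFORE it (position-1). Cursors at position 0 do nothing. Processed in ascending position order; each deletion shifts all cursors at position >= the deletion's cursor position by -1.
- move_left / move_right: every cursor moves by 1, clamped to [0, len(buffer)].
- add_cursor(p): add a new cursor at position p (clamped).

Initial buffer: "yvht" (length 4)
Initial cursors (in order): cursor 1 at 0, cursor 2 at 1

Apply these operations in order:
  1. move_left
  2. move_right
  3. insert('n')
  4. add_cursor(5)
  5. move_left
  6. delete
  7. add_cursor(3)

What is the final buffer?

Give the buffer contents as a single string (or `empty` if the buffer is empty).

Answer: nht

Derivation:
After op 1 (move_left): buffer="yvht" (len 4), cursors c1@0 c2@0, authorship ....
After op 2 (move_right): buffer="yvht" (len 4), cursors c1@1 c2@1, authorship ....
After op 3 (insert('n')): buffer="ynnvht" (len 6), cursors c1@3 c2@3, authorship .12...
After op 4 (add_cursor(5)): buffer="ynnvht" (len 6), cursors c1@3 c2@3 c3@5, authorship .12...
After op 5 (move_left): buffer="ynnvht" (len 6), cursors c1@2 c2@2 c3@4, authorship .12...
After op 6 (delete): buffer="nht" (len 3), cursors c1@0 c2@0 c3@1, authorship 2..
After op 7 (add_cursor(3)): buffer="nht" (len 3), cursors c1@0 c2@0 c3@1 c4@3, authorship 2..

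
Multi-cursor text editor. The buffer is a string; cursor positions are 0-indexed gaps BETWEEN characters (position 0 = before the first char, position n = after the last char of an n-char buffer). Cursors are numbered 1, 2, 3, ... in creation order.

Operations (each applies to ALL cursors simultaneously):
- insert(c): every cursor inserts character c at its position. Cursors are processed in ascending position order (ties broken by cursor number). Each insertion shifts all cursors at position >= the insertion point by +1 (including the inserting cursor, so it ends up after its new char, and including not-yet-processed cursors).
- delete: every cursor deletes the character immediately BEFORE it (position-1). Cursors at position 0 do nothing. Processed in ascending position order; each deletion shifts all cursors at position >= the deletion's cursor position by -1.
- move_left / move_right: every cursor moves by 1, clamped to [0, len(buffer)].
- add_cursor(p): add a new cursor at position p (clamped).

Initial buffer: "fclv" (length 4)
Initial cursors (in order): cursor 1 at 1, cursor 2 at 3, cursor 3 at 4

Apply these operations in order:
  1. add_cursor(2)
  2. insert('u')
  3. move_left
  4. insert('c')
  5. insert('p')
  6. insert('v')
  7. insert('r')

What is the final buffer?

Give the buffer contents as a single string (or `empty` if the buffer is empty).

Answer: fcpvruccpvrulcpvruvcpvru

Derivation:
After op 1 (add_cursor(2)): buffer="fclv" (len 4), cursors c1@1 c4@2 c2@3 c3@4, authorship ....
After op 2 (insert('u')): buffer="fuculuvu" (len 8), cursors c1@2 c4@4 c2@6 c3@8, authorship .1.4.2.3
After op 3 (move_left): buffer="fuculuvu" (len 8), cursors c1@1 c4@3 c2@5 c3@7, authorship .1.4.2.3
After op 4 (insert('c')): buffer="fcucculcuvcu" (len 12), cursors c1@2 c4@5 c2@8 c3@11, authorship .11.44.22.33
After op 5 (insert('p')): buffer="fcpuccpulcpuvcpu" (len 16), cursors c1@3 c4@7 c2@11 c3@15, authorship .111.444.222.333
After op 6 (insert('v')): buffer="fcpvuccpvulcpvuvcpvu" (len 20), cursors c1@4 c4@9 c2@14 c3@19, authorship .1111.4444.2222.3333
After op 7 (insert('r')): buffer="fcpvruccpvrulcpvruvcpvru" (len 24), cursors c1@5 c4@11 c2@17 c3@23, authorship .11111.44444.22222.33333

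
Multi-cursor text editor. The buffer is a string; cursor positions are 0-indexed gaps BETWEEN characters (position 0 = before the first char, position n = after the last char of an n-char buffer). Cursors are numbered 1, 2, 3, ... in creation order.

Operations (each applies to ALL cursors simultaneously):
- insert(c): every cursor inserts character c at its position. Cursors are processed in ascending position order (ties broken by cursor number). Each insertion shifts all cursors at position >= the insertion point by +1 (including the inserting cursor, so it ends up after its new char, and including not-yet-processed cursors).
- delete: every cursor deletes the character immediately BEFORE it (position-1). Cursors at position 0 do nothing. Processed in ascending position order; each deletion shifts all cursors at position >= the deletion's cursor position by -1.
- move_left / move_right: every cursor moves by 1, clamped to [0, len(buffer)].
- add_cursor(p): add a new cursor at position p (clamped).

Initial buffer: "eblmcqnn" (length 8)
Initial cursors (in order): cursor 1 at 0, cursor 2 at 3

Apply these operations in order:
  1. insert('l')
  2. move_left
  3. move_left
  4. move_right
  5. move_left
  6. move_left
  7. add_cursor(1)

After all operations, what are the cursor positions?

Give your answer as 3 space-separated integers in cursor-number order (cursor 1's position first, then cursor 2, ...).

Answer: 0 2 1

Derivation:
After op 1 (insert('l')): buffer="lebllmcqnn" (len 10), cursors c1@1 c2@5, authorship 1...2.....
After op 2 (move_left): buffer="lebllmcqnn" (len 10), cursors c1@0 c2@4, authorship 1...2.....
After op 3 (move_left): buffer="lebllmcqnn" (len 10), cursors c1@0 c2@3, authorship 1...2.....
After op 4 (move_right): buffer="lebllmcqnn" (len 10), cursors c1@1 c2@4, authorship 1...2.....
After op 5 (move_left): buffer="lebllmcqnn" (len 10), cursors c1@0 c2@3, authorship 1...2.....
After op 6 (move_left): buffer="lebllmcqnn" (len 10), cursors c1@0 c2@2, authorship 1...2.....
After op 7 (add_cursor(1)): buffer="lebllmcqnn" (len 10), cursors c1@0 c3@1 c2@2, authorship 1...2.....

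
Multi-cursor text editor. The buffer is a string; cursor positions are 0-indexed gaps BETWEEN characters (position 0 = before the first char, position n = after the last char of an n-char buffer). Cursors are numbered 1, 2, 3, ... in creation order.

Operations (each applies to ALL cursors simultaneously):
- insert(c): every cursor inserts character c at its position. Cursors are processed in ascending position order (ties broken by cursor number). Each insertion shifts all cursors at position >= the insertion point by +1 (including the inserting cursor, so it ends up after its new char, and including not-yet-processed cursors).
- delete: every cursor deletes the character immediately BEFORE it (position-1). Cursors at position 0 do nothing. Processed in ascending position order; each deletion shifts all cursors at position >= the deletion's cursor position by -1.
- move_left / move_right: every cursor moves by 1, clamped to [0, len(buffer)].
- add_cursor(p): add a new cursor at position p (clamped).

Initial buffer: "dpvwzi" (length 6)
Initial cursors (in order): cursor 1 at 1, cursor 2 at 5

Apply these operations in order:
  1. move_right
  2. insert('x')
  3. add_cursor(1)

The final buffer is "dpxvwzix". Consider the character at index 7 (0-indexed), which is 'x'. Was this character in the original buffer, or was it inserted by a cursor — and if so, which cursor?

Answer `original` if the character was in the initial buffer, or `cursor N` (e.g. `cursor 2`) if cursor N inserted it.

After op 1 (move_right): buffer="dpvwzi" (len 6), cursors c1@2 c2@6, authorship ......
After op 2 (insert('x')): buffer="dpxvwzix" (len 8), cursors c1@3 c2@8, authorship ..1....2
After op 3 (add_cursor(1)): buffer="dpxvwzix" (len 8), cursors c3@1 c1@3 c2@8, authorship ..1....2
Authorship (.=original, N=cursor N): . . 1 . . . . 2
Index 7: author = 2

Answer: cursor 2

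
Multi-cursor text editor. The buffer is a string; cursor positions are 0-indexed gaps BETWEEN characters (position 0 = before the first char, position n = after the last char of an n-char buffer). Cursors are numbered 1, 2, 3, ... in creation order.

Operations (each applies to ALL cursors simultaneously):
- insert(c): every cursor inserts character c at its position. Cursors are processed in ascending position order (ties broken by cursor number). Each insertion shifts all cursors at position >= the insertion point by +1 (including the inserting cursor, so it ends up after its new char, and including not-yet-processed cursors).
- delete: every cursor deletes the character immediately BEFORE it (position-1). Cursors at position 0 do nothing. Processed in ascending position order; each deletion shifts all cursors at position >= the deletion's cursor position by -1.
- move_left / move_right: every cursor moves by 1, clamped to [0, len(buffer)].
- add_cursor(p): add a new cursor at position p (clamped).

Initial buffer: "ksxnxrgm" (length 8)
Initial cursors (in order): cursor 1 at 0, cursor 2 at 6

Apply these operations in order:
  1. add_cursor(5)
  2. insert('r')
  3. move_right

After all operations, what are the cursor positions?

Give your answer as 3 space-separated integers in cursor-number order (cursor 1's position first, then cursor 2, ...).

Answer: 2 10 8

Derivation:
After op 1 (add_cursor(5)): buffer="ksxnxrgm" (len 8), cursors c1@0 c3@5 c2@6, authorship ........
After op 2 (insert('r')): buffer="rksxnxrrrgm" (len 11), cursors c1@1 c3@7 c2@9, authorship 1.....3.2..
After op 3 (move_right): buffer="rksxnxrrrgm" (len 11), cursors c1@2 c3@8 c2@10, authorship 1.....3.2..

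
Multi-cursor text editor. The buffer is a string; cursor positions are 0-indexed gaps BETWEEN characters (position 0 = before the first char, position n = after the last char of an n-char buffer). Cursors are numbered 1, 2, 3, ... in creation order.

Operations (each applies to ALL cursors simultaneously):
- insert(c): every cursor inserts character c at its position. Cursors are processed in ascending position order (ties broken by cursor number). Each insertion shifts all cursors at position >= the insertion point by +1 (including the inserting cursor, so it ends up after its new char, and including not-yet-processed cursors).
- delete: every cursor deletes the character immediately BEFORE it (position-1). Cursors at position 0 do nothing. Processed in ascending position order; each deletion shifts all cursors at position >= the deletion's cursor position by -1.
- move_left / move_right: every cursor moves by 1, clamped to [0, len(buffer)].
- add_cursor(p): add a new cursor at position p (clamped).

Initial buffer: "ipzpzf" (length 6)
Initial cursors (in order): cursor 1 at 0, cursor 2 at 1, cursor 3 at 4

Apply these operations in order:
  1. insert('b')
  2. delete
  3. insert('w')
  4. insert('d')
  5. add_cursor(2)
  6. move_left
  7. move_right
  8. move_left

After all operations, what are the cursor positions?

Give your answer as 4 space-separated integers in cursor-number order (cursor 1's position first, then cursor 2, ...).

Answer: 1 4 9 1

Derivation:
After op 1 (insert('b')): buffer="bibpzpbzf" (len 9), cursors c1@1 c2@3 c3@7, authorship 1.2...3..
After op 2 (delete): buffer="ipzpzf" (len 6), cursors c1@0 c2@1 c3@4, authorship ......
After op 3 (insert('w')): buffer="wiwpzpwzf" (len 9), cursors c1@1 c2@3 c3@7, authorship 1.2...3..
After op 4 (insert('d')): buffer="wdiwdpzpwdzf" (len 12), cursors c1@2 c2@5 c3@10, authorship 11.22...33..
After op 5 (add_cursor(2)): buffer="wdiwdpzpwdzf" (len 12), cursors c1@2 c4@2 c2@5 c3@10, authorship 11.22...33..
After op 6 (move_left): buffer="wdiwdpzpwdzf" (len 12), cursors c1@1 c4@1 c2@4 c3@9, authorship 11.22...33..
After op 7 (move_right): buffer="wdiwdpzpwdzf" (len 12), cursors c1@2 c4@2 c2@5 c3@10, authorship 11.22...33..
After op 8 (move_left): buffer="wdiwdpzpwdzf" (len 12), cursors c1@1 c4@1 c2@4 c3@9, authorship 11.22...33..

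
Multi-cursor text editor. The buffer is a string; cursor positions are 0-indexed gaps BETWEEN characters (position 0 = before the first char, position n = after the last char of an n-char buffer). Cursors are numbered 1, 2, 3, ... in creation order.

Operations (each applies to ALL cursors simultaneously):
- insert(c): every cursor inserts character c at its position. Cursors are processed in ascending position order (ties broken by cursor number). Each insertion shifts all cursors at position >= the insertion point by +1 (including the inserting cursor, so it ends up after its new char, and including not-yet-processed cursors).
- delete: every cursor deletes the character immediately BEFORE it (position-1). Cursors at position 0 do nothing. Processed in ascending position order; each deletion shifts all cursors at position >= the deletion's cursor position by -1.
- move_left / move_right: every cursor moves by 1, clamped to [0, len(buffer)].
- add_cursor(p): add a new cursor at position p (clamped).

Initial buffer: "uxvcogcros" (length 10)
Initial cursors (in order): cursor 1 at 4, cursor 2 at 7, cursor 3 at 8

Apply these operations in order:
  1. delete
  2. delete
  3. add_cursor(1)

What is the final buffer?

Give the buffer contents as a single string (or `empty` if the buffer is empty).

After op 1 (delete): buffer="uxvogos" (len 7), cursors c1@3 c2@5 c3@5, authorship .......
After op 2 (delete): buffer="uxos" (len 4), cursors c1@2 c2@2 c3@2, authorship ....
After op 3 (add_cursor(1)): buffer="uxos" (len 4), cursors c4@1 c1@2 c2@2 c3@2, authorship ....

Answer: uxos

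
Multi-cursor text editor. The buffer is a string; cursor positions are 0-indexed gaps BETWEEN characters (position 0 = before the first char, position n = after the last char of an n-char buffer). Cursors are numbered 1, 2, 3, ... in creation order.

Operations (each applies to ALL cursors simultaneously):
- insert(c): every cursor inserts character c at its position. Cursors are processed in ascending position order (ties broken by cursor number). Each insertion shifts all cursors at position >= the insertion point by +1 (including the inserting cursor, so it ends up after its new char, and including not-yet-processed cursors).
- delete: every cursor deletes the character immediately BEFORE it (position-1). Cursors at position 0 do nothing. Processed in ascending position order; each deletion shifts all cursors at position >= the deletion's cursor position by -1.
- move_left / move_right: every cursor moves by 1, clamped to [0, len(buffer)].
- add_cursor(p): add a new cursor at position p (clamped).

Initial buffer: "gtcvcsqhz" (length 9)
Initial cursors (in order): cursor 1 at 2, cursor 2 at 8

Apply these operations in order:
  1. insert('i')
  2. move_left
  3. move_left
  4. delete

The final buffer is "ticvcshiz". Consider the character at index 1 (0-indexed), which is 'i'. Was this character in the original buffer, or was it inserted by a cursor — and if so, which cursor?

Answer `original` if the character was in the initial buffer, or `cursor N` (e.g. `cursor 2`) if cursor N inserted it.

After op 1 (insert('i')): buffer="gticvcsqhiz" (len 11), cursors c1@3 c2@10, authorship ..1......2.
After op 2 (move_left): buffer="gticvcsqhiz" (len 11), cursors c1@2 c2@9, authorship ..1......2.
After op 3 (move_left): buffer="gticvcsqhiz" (len 11), cursors c1@1 c2@8, authorship ..1......2.
After op 4 (delete): buffer="ticvcshiz" (len 9), cursors c1@0 c2@6, authorship .1.....2.
Authorship (.=original, N=cursor N): . 1 . . . . . 2 .
Index 1: author = 1

Answer: cursor 1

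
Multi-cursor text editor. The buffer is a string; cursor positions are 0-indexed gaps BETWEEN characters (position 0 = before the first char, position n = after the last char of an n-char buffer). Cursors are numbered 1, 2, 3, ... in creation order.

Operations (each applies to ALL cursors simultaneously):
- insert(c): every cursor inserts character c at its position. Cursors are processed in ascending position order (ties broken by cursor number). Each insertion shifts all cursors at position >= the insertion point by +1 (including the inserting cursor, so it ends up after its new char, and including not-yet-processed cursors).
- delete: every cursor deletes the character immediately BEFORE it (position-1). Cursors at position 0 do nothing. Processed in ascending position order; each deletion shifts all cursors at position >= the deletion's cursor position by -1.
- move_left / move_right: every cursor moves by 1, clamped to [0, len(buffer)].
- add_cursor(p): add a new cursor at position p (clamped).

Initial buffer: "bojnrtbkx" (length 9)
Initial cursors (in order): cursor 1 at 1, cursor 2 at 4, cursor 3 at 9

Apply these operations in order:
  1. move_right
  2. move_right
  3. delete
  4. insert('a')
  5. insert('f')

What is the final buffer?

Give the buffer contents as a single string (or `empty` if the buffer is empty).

Answer: boafnrafbkaf

Derivation:
After op 1 (move_right): buffer="bojnrtbkx" (len 9), cursors c1@2 c2@5 c3@9, authorship .........
After op 2 (move_right): buffer="bojnrtbkx" (len 9), cursors c1@3 c2@6 c3@9, authorship .........
After op 3 (delete): buffer="bonrbk" (len 6), cursors c1@2 c2@4 c3@6, authorship ......
After op 4 (insert('a')): buffer="boanrabka" (len 9), cursors c1@3 c2@6 c3@9, authorship ..1..2..3
After op 5 (insert('f')): buffer="boafnrafbkaf" (len 12), cursors c1@4 c2@8 c3@12, authorship ..11..22..33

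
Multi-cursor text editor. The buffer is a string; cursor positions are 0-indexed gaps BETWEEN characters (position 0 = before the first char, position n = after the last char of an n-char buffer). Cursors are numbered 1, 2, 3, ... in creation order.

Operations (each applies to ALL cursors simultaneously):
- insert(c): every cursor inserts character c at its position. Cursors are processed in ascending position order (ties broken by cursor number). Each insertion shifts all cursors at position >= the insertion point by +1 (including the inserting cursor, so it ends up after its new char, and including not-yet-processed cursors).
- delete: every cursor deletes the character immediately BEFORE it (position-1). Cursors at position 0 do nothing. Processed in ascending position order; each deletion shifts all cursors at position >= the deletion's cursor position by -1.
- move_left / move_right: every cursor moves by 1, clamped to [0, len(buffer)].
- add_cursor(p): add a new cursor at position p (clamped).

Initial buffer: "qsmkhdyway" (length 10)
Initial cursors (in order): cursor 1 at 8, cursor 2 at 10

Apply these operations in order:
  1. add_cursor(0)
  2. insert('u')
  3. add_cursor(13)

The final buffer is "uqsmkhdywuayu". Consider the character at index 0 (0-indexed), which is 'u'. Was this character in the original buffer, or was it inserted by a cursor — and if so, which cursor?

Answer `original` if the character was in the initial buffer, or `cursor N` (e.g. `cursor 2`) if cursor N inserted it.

After op 1 (add_cursor(0)): buffer="qsmkhdyway" (len 10), cursors c3@0 c1@8 c2@10, authorship ..........
After op 2 (insert('u')): buffer="uqsmkhdywuayu" (len 13), cursors c3@1 c1@10 c2@13, authorship 3........1..2
After op 3 (add_cursor(13)): buffer="uqsmkhdywuayu" (len 13), cursors c3@1 c1@10 c2@13 c4@13, authorship 3........1..2
Authorship (.=original, N=cursor N): 3 . . . . . . . . 1 . . 2
Index 0: author = 3

Answer: cursor 3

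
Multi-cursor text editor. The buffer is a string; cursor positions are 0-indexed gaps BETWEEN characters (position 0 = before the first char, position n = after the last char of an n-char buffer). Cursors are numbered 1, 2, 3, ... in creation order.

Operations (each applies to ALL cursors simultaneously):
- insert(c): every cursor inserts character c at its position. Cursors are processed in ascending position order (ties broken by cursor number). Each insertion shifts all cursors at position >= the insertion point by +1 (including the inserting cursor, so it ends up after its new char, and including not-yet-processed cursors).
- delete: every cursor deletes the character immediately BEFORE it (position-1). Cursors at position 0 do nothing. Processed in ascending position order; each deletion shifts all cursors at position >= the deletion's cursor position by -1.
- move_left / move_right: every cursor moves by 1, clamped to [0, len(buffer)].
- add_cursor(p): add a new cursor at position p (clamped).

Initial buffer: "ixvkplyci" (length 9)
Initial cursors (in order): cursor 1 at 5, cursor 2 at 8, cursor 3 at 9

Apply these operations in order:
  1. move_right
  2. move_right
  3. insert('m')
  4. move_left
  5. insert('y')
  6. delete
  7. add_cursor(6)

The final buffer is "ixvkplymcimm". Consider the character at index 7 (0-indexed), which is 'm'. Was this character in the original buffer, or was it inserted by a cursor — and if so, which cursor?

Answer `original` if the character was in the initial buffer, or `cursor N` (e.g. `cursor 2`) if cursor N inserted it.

After op 1 (move_right): buffer="ixvkplyci" (len 9), cursors c1@6 c2@9 c3@9, authorship .........
After op 2 (move_right): buffer="ixvkplyci" (len 9), cursors c1@7 c2@9 c3@9, authorship .........
After op 3 (insert('m')): buffer="ixvkplymcimm" (len 12), cursors c1@8 c2@12 c3@12, authorship .......1..23
After op 4 (move_left): buffer="ixvkplymcimm" (len 12), cursors c1@7 c2@11 c3@11, authorship .......1..23
After op 5 (insert('y')): buffer="ixvkplyymcimyym" (len 15), cursors c1@8 c2@14 c3@14, authorship .......11..2233
After op 6 (delete): buffer="ixvkplymcimm" (len 12), cursors c1@7 c2@11 c3@11, authorship .......1..23
After op 7 (add_cursor(6)): buffer="ixvkplymcimm" (len 12), cursors c4@6 c1@7 c2@11 c3@11, authorship .......1..23
Authorship (.=original, N=cursor N): . . . . . . . 1 . . 2 3
Index 7: author = 1

Answer: cursor 1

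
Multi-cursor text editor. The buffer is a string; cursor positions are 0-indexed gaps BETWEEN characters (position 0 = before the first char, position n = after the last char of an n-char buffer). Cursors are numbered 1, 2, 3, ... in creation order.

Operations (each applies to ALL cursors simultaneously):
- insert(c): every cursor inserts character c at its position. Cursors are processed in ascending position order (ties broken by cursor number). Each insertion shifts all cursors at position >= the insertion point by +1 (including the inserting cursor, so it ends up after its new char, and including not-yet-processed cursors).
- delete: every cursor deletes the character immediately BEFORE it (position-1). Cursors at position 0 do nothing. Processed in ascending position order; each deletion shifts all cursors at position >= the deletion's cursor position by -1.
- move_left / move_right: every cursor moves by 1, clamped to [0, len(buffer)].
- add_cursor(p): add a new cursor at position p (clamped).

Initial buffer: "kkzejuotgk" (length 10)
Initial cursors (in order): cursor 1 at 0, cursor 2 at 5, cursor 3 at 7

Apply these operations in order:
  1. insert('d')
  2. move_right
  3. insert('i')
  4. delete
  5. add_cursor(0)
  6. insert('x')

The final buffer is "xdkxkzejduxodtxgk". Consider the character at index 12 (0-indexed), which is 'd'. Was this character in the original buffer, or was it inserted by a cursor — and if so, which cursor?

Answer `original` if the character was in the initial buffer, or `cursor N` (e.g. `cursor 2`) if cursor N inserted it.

After op 1 (insert('d')): buffer="dkkzejduodtgk" (len 13), cursors c1@1 c2@7 c3@10, authorship 1.....2..3...
After op 2 (move_right): buffer="dkkzejduodtgk" (len 13), cursors c1@2 c2@8 c3@11, authorship 1.....2..3...
After op 3 (insert('i')): buffer="dkikzejduiodtigk" (len 16), cursors c1@3 c2@10 c3@14, authorship 1.1....2.2.3.3..
After op 4 (delete): buffer="dkkzejduodtgk" (len 13), cursors c1@2 c2@8 c3@11, authorship 1.....2..3...
After op 5 (add_cursor(0)): buffer="dkkzejduodtgk" (len 13), cursors c4@0 c1@2 c2@8 c3@11, authorship 1.....2..3...
After op 6 (insert('x')): buffer="xdkxkzejduxodtxgk" (len 17), cursors c4@1 c1@4 c2@11 c3@15, authorship 41.1....2.2.3.3..
Authorship (.=original, N=cursor N): 4 1 . 1 . . . . 2 . 2 . 3 . 3 . .
Index 12: author = 3

Answer: cursor 3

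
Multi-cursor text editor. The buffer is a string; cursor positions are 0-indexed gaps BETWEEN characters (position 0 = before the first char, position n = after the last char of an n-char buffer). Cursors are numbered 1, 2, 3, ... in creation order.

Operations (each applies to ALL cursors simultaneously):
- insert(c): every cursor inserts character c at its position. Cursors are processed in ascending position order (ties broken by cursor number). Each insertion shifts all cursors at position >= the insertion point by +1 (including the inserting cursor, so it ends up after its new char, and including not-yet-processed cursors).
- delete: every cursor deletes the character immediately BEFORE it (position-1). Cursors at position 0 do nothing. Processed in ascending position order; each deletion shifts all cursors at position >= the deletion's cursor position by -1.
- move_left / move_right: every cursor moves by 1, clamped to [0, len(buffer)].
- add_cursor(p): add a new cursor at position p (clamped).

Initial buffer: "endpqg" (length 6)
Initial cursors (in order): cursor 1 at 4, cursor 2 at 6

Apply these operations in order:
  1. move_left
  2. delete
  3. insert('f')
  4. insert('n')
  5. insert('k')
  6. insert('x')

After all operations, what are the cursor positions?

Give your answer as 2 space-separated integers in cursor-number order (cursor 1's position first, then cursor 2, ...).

Answer: 6 11

Derivation:
After op 1 (move_left): buffer="endpqg" (len 6), cursors c1@3 c2@5, authorship ......
After op 2 (delete): buffer="enpg" (len 4), cursors c1@2 c2@3, authorship ....
After op 3 (insert('f')): buffer="enfpfg" (len 6), cursors c1@3 c2@5, authorship ..1.2.
After op 4 (insert('n')): buffer="enfnpfng" (len 8), cursors c1@4 c2@7, authorship ..11.22.
After op 5 (insert('k')): buffer="enfnkpfnkg" (len 10), cursors c1@5 c2@9, authorship ..111.222.
After op 6 (insert('x')): buffer="enfnkxpfnkxg" (len 12), cursors c1@6 c2@11, authorship ..1111.2222.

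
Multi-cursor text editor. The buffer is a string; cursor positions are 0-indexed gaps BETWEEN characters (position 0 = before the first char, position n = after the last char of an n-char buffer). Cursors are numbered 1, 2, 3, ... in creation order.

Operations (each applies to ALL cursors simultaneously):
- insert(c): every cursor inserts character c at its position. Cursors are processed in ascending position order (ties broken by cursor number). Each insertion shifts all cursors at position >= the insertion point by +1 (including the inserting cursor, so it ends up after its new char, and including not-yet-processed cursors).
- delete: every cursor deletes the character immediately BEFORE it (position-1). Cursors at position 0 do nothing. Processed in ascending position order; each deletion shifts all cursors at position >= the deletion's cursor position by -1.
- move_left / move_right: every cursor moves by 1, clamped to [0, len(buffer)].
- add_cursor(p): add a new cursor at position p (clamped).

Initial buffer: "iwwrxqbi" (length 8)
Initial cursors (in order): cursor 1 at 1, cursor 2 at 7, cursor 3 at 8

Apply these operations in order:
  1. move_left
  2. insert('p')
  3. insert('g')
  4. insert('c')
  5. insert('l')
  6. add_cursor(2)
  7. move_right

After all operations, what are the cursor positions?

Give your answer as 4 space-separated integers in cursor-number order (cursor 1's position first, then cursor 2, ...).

After op 1 (move_left): buffer="iwwrxqbi" (len 8), cursors c1@0 c2@6 c3@7, authorship ........
After op 2 (insert('p')): buffer="piwwrxqpbpi" (len 11), cursors c1@1 c2@8 c3@10, authorship 1......2.3.
After op 3 (insert('g')): buffer="pgiwwrxqpgbpgi" (len 14), cursors c1@2 c2@10 c3@13, authorship 11......22.33.
After op 4 (insert('c')): buffer="pgciwwrxqpgcbpgci" (len 17), cursors c1@3 c2@12 c3@16, authorship 111......222.333.
After op 5 (insert('l')): buffer="pgcliwwrxqpgclbpgcli" (len 20), cursors c1@4 c2@14 c3@19, authorship 1111......2222.3333.
After op 6 (add_cursor(2)): buffer="pgcliwwrxqpgclbpgcli" (len 20), cursors c4@2 c1@4 c2@14 c3@19, authorship 1111......2222.3333.
After op 7 (move_right): buffer="pgcliwwrxqpgclbpgcli" (len 20), cursors c4@3 c1@5 c2@15 c3@20, authorship 1111......2222.3333.

Answer: 5 15 20 3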